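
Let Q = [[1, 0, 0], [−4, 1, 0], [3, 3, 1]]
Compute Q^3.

[[1, 0, 0], [−12, 1, 0], [−27, 9, 1]]

Q = I + N where N = [[0, 0, 0], [−4, 0, 0], [3, 3, 0]] is strictly lower-triangular, so N^3 = 0.
(I + N)^3 = I + 3·N + 3·N^2 = [[1, 0, 0], [−12, 1, 0], [−27, 9, 1]].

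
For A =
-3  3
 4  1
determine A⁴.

A² = [[21, -6], [-8, 13]]
A³ = [[-87, 57], [76, -11]]
A⁴ = [[489, -204], [-272, 217]]

[[489, -204], [-272, 217]]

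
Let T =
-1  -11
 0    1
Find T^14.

T² = I (check: tr T = 0 and det T = -1), so T^14 = I since 14 is even.

[[1, 0], [0, 1]]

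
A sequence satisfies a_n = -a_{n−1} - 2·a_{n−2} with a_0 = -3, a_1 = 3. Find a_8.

With companion matrix T = [[-1, -2], [1, 0]], [a_n, a_{n−1}]ᵀ = T·[a_{n−1}, a_{n−2}]ᵀ, so [a_8, a_7]ᵀ = T⁷·[a_1, a_0]ᵀ.
T⁷ = [[3, -14], [7, 10]], giving [a_8, a_7]ᵀ = [[51], [-9]].

51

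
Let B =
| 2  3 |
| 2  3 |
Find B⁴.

B² = [[10, 15], [10, 15]]
B³ = [[50, 75], [50, 75]]
B⁴ = [[250, 375], [250, 375]]

[[250, 375], [250, 375]]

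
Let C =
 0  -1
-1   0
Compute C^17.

C² = I (check: tr C = 0 and det C = -1), so C^17 = C since 17 is odd.

[[0, -1], [-1, 0]]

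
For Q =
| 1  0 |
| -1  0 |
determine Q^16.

Q² = Q (a projection; rank 1, trace 1), so Q^16 = Q.

[[1, 0], [-1, 0]]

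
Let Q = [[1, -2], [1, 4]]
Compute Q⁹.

[[-18659, -38342], [19171, 38854]]

tr Q = 5 and det Q = 6, so the characteristic polynomial is λ² − (5)λ + (6) with roots 2 and 3.
Eigenvectors give P = [[2, -1], [-1, 1]] with P⁻¹ = [[1, 1], [1, 2]], and Q = P·diag(2, 3)·P⁻¹.
Then Q⁹ = P·diag(512, 19683)·P⁻¹ = [[1024, -19683], [-512, 19683]] · [[1, 1], [1, 2]] = [[-18659, -38342], [19171, 38854]].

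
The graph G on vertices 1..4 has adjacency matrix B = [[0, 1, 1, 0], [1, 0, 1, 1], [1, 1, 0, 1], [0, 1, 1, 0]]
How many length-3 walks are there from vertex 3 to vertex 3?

The number of length-3 walks from vertex 3 to vertex 3 is entry (3,3) of B³, where B is the adjacency matrix.
B² = [[2, 1, 1, 2], [1, 3, 2, 1], [1, 2, 3, 1], [2, 1, 1, 2]]
B³ = [[2, 5, 5, 2], [5, 4, 5, 5], [5, 5, 4, 5], [2, 5, 5, 2]]

4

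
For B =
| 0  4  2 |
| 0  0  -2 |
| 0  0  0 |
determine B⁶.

[[0, 0, 0], [0, 0, 0], [0, 0, 0]]

B is strictly triangular, hence nilpotent: B³ = 0, so B⁶ = 0.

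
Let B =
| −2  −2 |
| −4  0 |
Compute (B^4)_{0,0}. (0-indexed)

176

B^2 = [[12, 4], [8, 8]]
B^3 = [[−40, −24], [−48, −16]]
B^4 = [[176, 80], [160, 96]]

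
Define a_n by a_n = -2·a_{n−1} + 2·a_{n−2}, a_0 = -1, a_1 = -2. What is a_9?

-3104

With companion matrix A = [[-2, 2], [1, 0]], [a_n, a_{n−1}]ᵀ = A·[a_{n−1}, a_{n−2}]ᵀ, so [a_9, a_8]ᵀ = A^8·[a_1, a_0]ᵀ.
A^8 = [[2448, -1792], [-896, 656]], giving [a_9, a_8]ᵀ = [[-3104], [1136]].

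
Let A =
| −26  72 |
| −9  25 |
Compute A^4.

[[136, −360], [45, −119]]

tr A = −1 and det A = −2, so the characteristic polynomial is λ² − (−1)λ + (−2) with roots −2 and 1.
Eigenvectors give P = [[3, −8], [1, −3]] with P⁻¹ = [[3, −8], [1, −3]], and A = P·diag(−2, 1)·P⁻¹.
Then A^4 = P·diag(16, 1)·P⁻¹ = [[48, −8], [16, −3]] · [[3, −8], [1, −3]] = [[136, −360], [45, −119]].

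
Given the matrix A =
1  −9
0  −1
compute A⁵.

A² = I (check: tr A = 0 and det A = −1), so A⁵ = A since 5 is odd.

[[1, −9], [0, −1]]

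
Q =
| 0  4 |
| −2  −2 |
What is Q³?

Q² = [[−8, −8], [4, −4]]
Q³ = [[16, −16], [8, 24]]

[[16, −16], [8, 24]]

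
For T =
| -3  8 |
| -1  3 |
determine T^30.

[[1, 0], [0, 1]]

T² = I (check: tr T = 0 and det T = -1), so T^30 = I since 30 is even.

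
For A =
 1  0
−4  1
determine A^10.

[[1, 0], [−40, 1]]

A = I + N where N = [[0, 0], [−4, 0]] is strictly lower-triangular, so N^2 = 0.
(I + N)^10 = I + 10·N = [[1, 0], [−40, 1]].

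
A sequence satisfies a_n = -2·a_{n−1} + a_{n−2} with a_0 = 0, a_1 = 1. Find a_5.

With companion matrix B = [[-2, 1], [1, 0]], [a_n, a_{n−1}]ᵀ = B·[a_{n−1}, a_{n−2}]ᵀ, so [a_5, a_4]ᵀ = B^4·[a_1, a_0]ᵀ.
B^4 = [[29, -12], [-12, 5]], giving [a_5, a_4]ᵀ = [[29], [-12]].

29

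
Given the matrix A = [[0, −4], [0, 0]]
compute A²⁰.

[[0, 0], [0, 0]]

A is strictly triangular, hence nilpotent: A² = 0, so A²⁰ = 0.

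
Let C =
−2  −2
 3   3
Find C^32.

[[−2, −2], [3, 3]]

C² = C (a projection; rank 1, trace 1), so C^32 = C.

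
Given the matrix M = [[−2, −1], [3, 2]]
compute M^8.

M² = I (check: tr M = 0 and det M = −1), so M^8 = I since 8 is even.

[[1, 0], [0, 1]]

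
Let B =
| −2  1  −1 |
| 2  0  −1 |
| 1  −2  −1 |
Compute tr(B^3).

B^2 = [[5, 0, 2], [−5, 4, −1], [−7, 3, 2]]
B^3 = [[−8, 1, −7], [17, −3, 2], [22, −11, 2]]

−9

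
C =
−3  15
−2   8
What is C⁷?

[[−10167, 30885], [−4118, 12482]]

tr C = 5 and det C = 6, so the characteristic polynomial is λ² − (5)λ + (6) with roots 2 and 3.
Eigenvectors give P = [[3, −5], [1, −2]] with P⁻¹ = [[2, −5], [1, −3]], and C = P·diag(2, 3)·P⁻¹.
Then C⁷ = P·diag(128, 2187)·P⁻¹ = [[384, −10935], [128, −4374]] · [[2, −5], [1, −3]] = [[−10167, 30885], [−4118, 12482]].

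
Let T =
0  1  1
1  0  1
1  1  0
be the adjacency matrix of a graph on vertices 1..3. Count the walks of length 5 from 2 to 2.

10

The number of length-5 walks from vertex 2 to vertex 2 is entry (2,2) of T⁵, where T is the adjacency matrix.
T² = [[2, 1, 1], [1, 2, 1], [1, 1, 2]]
T³ = [[2, 3, 3], [3, 2, 3], [3, 3, 2]]
T⁴ = [[6, 5, 5], [5, 6, 5], [5, 5, 6]]
T⁵ = [[10, 11, 11], [11, 10, 11], [11, 11, 10]]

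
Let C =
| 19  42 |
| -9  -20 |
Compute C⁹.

[[3079, 7182], [-1539, -3590]]

tr C = -1 and det C = -2, so the characteristic polynomial is λ² − (-1)λ + (-2) with roots 1 and -2.
Eigenvectors give P = [[7, -2], [-3, 1]] with P⁻¹ = [[1, 2], [3, 7]], and C = P·diag(1, -2)·P⁻¹.
Then C⁹ = P·diag(1, -512)·P⁻¹ = [[7, 1024], [-3, -512]] · [[1, 2], [3, 7]] = [[3079, 7182], [-1539, -3590]].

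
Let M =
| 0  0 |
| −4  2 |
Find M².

[[0, 0], [−8, 4]]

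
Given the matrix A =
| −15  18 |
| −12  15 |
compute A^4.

tr A = 0 and det A = −9, so the characteristic polynomial is λ² − (0)λ + (−9) with roots 3 and −3.
Eigenvectors give P = [[1, −3], [1, −2]] with P⁻¹ = [[−2, 3], [−1, 1]], and A = P·diag(3, −3)·P⁻¹.
Then A^4 = P·diag(81, 81)·P⁻¹ = [[81, −243], [81, −162]] · [[−2, 3], [−1, 1]] = [[81, 0], [0, 81]].

[[81, 0], [0, 81]]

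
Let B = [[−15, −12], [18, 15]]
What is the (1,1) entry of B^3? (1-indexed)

tr B = 0 and det B = −9, so the characteristic polynomial is λ² − (0)λ + (−9) with roots 3 and −3.
Eigenvectors give P = [[−2, −1], [3, 1]] with P⁻¹ = [[1, 1], [−3, −2]], and B = P·diag(3, −3)·P⁻¹.
Then B^3 = P·diag(27, −27)·P⁻¹ = [[−54, 27], [81, −27]] · [[1, 1], [−3, −2]] = [[−135, −108], [162, 135]].

−135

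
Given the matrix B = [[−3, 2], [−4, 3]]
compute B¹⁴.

[[1, 0], [0, 1]]

B² = I (check: tr B = 0 and det B = −1), so B¹⁴ = I since 14 is even.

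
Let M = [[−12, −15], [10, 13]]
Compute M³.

[[−78, −105], [70, 97]]

tr M = 1 and det M = −6, so the characteristic polynomial is λ² − (1)λ + (−6) with roots −2 and 3.
Eigenvectors give P = [[−3, 1], [2, −1]] with P⁻¹ = [[−1, −1], [−2, −3]], and M = P·diag(−2, 3)·P⁻¹.
Then M³ = P·diag(−8, 27)·P⁻¹ = [[24, 27], [−16, −27]] · [[−1, −1], [−2, −3]] = [[−78, −105], [70, 97]].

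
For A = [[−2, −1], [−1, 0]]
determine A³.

[[−12, −5], [−5, −2]]

A² = [[5, 2], [2, 1]]
A³ = [[−12, −5], [−5, −2]]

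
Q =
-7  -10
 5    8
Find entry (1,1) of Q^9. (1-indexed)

tr Q = 1 and det Q = -6, so the characteristic polynomial is λ² − (1)λ + (-6) with roots -2 and 3.
Eigenvectors give P = [[-2, 1], [1, -1]] with P⁻¹ = [[-1, -1], [-1, -2]], and Q = P·diag(-2, 3)·P⁻¹.
Then Q^9 = P·diag(-512, 19683)·P⁻¹ = [[1024, 19683], [-512, -19683]] · [[-1, -1], [-1, -2]] = [[-20707, -40390], [20195, 39878]].

-20707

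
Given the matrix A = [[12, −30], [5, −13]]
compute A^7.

tr A = −1 and det A = −6, so the characteristic polynomial is λ² − (−1)λ + (−6) with roots 2 and −3.
Eigenvectors give P = [[3, −2], [1, −1]] with P⁻¹ = [[1, −2], [1, −3]], and A = P·diag(2, −3)·P⁻¹.
Then A^7 = P·diag(128, −2187)·P⁻¹ = [[384, 4374], [128, 2187]] · [[1, −2], [1, −3]] = [[4758, −13890], [2315, −6817]].

[[4758, −13890], [2315, −6817]]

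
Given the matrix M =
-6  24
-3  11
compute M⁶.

tr M = 5 and det M = 6, so the characteristic polynomial is λ² − (5)λ + (6) with roots 2 and 3.
Eigenvectors give P = [[3, -8], [1, -3]] with P⁻¹ = [[3, -8], [1, -3]], and M = P·diag(2, 3)·P⁻¹.
Then M⁶ = P·diag(64, 729)·P⁻¹ = [[192, -5832], [64, -2187]] · [[3, -8], [1, -3]] = [[-5256, 15960], [-1995, 6049]].

[[-5256, 15960], [-1995, 6049]]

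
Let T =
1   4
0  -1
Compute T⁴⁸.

[[1, 0], [0, 1]]

T² = I (check: tr T = 0 and det T = -1), so T⁴⁸ = I since 48 is even.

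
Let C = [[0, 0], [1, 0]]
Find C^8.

C is strictly triangular, hence nilpotent: C^2 = 0, so C^8 = 0.

[[0, 0], [0, 0]]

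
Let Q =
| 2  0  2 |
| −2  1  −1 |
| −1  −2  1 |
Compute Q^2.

[[2, −4, 6], [−5, 3, −6], [1, −4, 1]]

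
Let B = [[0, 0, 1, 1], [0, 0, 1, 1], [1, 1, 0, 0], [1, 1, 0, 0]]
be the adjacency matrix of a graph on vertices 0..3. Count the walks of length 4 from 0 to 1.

The number of length-4 walks from vertex 0 to vertex 1 is entry (0,1) of B⁴, where B is the adjacency matrix.
B² = [[2, 2, 0, 0], [2, 2, 0, 0], [0, 0, 2, 2], [0, 0, 2, 2]]
B³ = [[0, 0, 4, 4], [0, 0, 4, 4], [4, 4, 0, 0], [4, 4, 0, 0]]
B⁴ = [[8, 8, 0, 0], [8, 8, 0, 0], [0, 0, 8, 8], [0, 0, 8, 8]]

8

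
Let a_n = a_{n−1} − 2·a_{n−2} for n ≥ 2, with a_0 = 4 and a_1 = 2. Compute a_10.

With companion matrix Q = [[1, −2], [1, 0]], [a_n, a_{n−1}]ᵀ = Q·[a_{n−1}, a_{n−2}]ᵀ, so [a_10, a_9]ᵀ = Q⁹·[a_1, a_0]ᵀ.
Q⁹ = [[−11, 34], [−17, 6]], giving [a_10, a_9]ᵀ = [[114], [−10]].

114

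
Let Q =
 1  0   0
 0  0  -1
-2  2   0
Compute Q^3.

[[1, 0, 0], [2, 0, 2], [2, -4, 0]]

Q^2 = [[1, 0, 0], [2, -2, 0], [-2, 0, -2]]
Q^3 = [[1, 0, 0], [2, 0, 2], [2, -4, 0]]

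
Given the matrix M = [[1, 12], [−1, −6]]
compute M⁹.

[[57001, 230052], [−19171, −77196]]

tr M = −5 and det M = 6, so the characteristic polynomial is λ² − (−5)λ + (6) with roots −2 and −3.
Eigenvectors give P = [[4, 3], [−1, −1]] with P⁻¹ = [[1, 3], [−1, −4]], and M = P·diag(−2, −3)·P⁻¹.
Then M⁹ = P·diag(−512, −19683)·P⁻¹ = [[−2048, −59049], [512, 19683]] · [[1, 3], [−1, −4]] = [[57001, 230052], [−19171, −77196]].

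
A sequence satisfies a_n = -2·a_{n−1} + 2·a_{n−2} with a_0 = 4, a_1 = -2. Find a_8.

With companion matrix Q = [[-2, 2], [1, 0]], [a_n, a_{n−1}]ᵀ = Q·[a_{n−1}, a_{n−2}]ᵀ, so [a_8, a_7]ᵀ = Q⁷·[a_1, a_0]ᵀ.
Q⁷ = [[-896, 656], [328, -240]], giving [a_8, a_7]ᵀ = [[4416], [-1616]].

4416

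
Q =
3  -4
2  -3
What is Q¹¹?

Q² = I (check: tr Q = 0 and det Q = -1), so Q¹¹ = Q since 11 is odd.

[[3, -4], [2, -3]]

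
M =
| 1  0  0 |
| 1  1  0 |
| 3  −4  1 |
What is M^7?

[[1, 0, 0], [7, 1, 0], [−63, −28, 1]]

M = I + N where N = [[0, 0, 0], [1, 0, 0], [3, −4, 0]] is strictly lower-triangular, so N^3 = 0.
(I + N)^7 = I + 7·N + 21·N^2 = [[1, 0, 0], [7, 1, 0], [−63, −28, 1]].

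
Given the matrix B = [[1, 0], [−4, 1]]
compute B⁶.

B = I + N where N = [[0, 0], [−4, 0]] is strictly lower-triangular, so N² = 0.
(I + N)⁶ = I + 6·N = [[1, 0], [−24, 1]].

[[1, 0], [−24, 1]]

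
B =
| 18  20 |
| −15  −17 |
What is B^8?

tr B = 1 and det B = −6, so the characteristic polynomial is λ² − (1)λ + (−6) with roots −2 and 3.
Eigenvectors give P = [[1, −4], [−1, 3]] with P⁻¹ = [[−3, −4], [−1, −1]], and B = P·diag(−2, 3)·P⁻¹.
Then B^8 = P·diag(256, 6561)·P⁻¹ = [[256, −26244], [−256, 19683]] · [[−3, −4], [−1, −1]] = [[25476, 25220], [−18915, −18659]].

[[25476, 25220], [−18915, −18659]]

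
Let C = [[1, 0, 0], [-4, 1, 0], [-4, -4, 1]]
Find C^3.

C = I + N where N = [[0, 0, 0], [-4, 0, 0], [-4, -4, 0]] is strictly lower-triangular, so N^3 = 0.
(I + N)^3 = I + 3·N + 3·N^2 = [[1, 0, 0], [-12, 1, 0], [36, -12, 1]].

[[1, 0, 0], [-12, 1, 0], [36, -12, 1]]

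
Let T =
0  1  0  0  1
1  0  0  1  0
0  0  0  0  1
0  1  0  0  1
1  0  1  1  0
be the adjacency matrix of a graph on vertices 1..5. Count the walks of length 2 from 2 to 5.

The number of length-2 walks from vertex 2 to vertex 5 is entry (2,5) of T^2, where T is the adjacency matrix.
T^2 = [[2, 0, 1, 2, 0], [0, 2, 0, 0, 2], [1, 0, 1, 1, 0], [2, 0, 1, 2, 0], [0, 2, 0, 0, 3]]

2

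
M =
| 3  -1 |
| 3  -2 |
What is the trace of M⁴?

31

M² = [[6, -1], [3, 1]]
M³ = [[15, -4], [12, -5]]
M⁴ = [[33, -7], [21, -2]]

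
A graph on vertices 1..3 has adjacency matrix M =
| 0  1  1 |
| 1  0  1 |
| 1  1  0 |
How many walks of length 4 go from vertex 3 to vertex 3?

The number of length-4 walks from vertex 3 to vertex 3 is entry (3,3) of M^4, where M is the adjacency matrix.
M^2 = [[2, 1, 1], [1, 2, 1], [1, 1, 2]]
M^3 = [[2, 3, 3], [3, 2, 3], [3, 3, 2]]
M^4 = [[6, 5, 5], [5, 6, 5], [5, 5, 6]]

6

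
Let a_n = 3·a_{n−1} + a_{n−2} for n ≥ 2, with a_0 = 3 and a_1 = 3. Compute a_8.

15348

With companion matrix M = [[3, 1], [1, 0]], [a_n, a_{n−1}]ᵀ = M·[a_{n−1}, a_{n−2}]ᵀ, so [a_8, a_7]ᵀ = M^7·[a_1, a_0]ᵀ.
M^7 = [[3927, 1189], [1189, 360]], giving [a_8, a_7]ᵀ = [[15348], [4647]].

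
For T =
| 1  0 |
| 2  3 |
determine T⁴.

tr T = 4 and det T = 3, so the characteristic polynomial is λ² − (4)λ + (3) with roots 3 and 1.
Eigenvectors give P = [[0, -1], [1, 1]] with P⁻¹ = [[1, 1], [-1, 0]], and T = P·diag(3, 1)·P⁻¹.
Then T⁴ = P·diag(81, 1)·P⁻¹ = [[0, -1], [81, 1]] · [[1, 1], [-1, 0]] = [[1, 0], [80, 81]].

[[1, 0], [80, 81]]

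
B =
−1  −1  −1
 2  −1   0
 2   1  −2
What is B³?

[[11, 5, −3], [−2, 3, 8], [−2, 11, 0]]

B² = [[−3, 1, 3], [−4, −1, −2], [−4, −5, 2]]
B³ = [[11, 5, −3], [−2, 3, 8], [−2, 11, 0]]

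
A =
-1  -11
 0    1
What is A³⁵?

[[-1, -11], [0, 1]]

A² = I (check: tr A = 0 and det A = -1), so A³⁵ = A since 35 is odd.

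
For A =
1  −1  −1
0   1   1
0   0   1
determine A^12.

A = I + N where N = [[0, −1, −1], [0, 0, 1], [0, 0, 0]] is strictly upper-triangular, so N^3 = 0.
(I + N)^12 = I + 12·N + 66·N^2 = [[1, −12, −78], [0, 1, 12], [0, 0, 1]].

[[1, −12, −78], [0, 1, 12], [0, 0, 1]]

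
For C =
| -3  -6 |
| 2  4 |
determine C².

[[-3, -6], [2, 4]]

C² = C (a projection; rank 1, trace 1), so C² = C.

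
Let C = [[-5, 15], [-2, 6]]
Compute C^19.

C² = C (a projection; rank 1, trace 1), so C^19 = C.

[[-5, 15], [-2, 6]]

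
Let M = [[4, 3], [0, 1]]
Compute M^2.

[[16, 15], [0, 1]]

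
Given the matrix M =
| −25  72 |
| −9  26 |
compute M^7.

[[−1033, 3096], [−387, 1160]]

tr M = 1 and det M = −2, so the characteristic polynomial is λ² − (1)λ + (−2) with roots −1 and 2.
Eigenvectors give P = [[3, −8], [1, −3]] with P⁻¹ = [[3, −8], [1, −3]], and M = P·diag(−1, 2)·P⁻¹.
Then M^7 = P·diag(−1, 128)·P⁻¹ = [[−3, −1024], [−1, −384]] · [[3, −8], [1, −3]] = [[−1033, 3096], [−387, 1160]].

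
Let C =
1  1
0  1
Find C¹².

C = I + N where N = [[0, 1], [0, 0]] is strictly upper-triangular, so N² = 0.
(I + N)¹² = I + 12·N = [[1, 12], [0, 1]].

[[1, 12], [0, 1]]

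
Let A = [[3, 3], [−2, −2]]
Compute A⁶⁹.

[[3, 3], [−2, −2]]

A² = A (a projection; rank 1, trace 1), so A⁶⁹ = A.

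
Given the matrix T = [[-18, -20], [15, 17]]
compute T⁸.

tr T = -1 and det T = -6, so the characteristic polynomial is λ² − (-1)λ + (-6) with roots -3 and 2.
Eigenvectors give P = [[4, -1], [-3, 1]] with P⁻¹ = [[1, 1], [3, 4]], and T = P·diag(-3, 2)·P⁻¹.
Then T⁸ = P·diag(6561, 256)·P⁻¹ = [[26244, -256], [-19683, 256]] · [[1, 1], [3, 4]] = [[25476, 25220], [-18915, -18659]].

[[25476, 25220], [-18915, -18659]]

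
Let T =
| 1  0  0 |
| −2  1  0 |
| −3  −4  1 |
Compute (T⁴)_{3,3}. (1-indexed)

1

T = I + N where N = [[0, 0, 0], [−2, 0, 0], [−3, −4, 0]] is strictly lower-triangular, so N³ = 0.
(I + N)⁴ = I + 4·N + 6·N² = [[1, 0, 0], [−8, 1, 0], [36, −16, 1]].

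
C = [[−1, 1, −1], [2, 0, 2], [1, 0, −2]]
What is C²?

[[2, −1, 5], [0, 2, −6], [−3, 1, 3]]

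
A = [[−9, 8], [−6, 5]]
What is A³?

tr A = −4 and det A = 3, so the characteristic polynomial is λ² − (−4)λ + (3) with roots −3 and −1.
Eigenvectors give P = [[4, 1], [3, 1]] with P⁻¹ = [[1, −1], [−3, 4]], and A = P·diag(−3, −1)·P⁻¹.
Then A³ = P·diag(−27, −1)·P⁻¹ = [[−108, −1], [−81, −1]] · [[1, −1], [−3, 4]] = [[−105, 104], [−78, 77]].

[[−105, 104], [−78, 77]]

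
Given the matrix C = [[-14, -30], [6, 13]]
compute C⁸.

tr C = -1 and det C = -2, so the characteristic polynomial is λ² − (-1)λ + (-2) with roots -2 and 1.
Eigenvectors give P = [[5, -2], [-2, 1]] with P⁻¹ = [[1, 2], [2, 5]], and C = P·diag(-2, 1)·P⁻¹.
Then C⁸ = P·diag(256, 1)·P⁻¹ = [[1280, -2], [-512, 1]] · [[1, 2], [2, 5]] = [[1276, 2550], [-510, -1019]].

[[1276, 2550], [-510, -1019]]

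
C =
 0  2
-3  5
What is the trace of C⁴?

tr C = 5 and det C = 6, so the characteristic polynomial is λ² − (5)λ + (6) with roots 3 and 2.
Eigenvectors give P = [[-2, 1], [-3, 1]] with P⁻¹ = [[1, -1], [3, -2]], and C = P·diag(3, 2)·P⁻¹.
Then C⁴ = P·diag(81, 16)·P⁻¹ = [[-162, 16], [-243, 16]] · [[1, -1], [3, -2]] = [[-114, 130], [-195, 211]].

97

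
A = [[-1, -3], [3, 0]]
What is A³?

[[17, 24], [-24, 9]]

A² = [[-8, 3], [-3, -9]]
A³ = [[17, 24], [-24, 9]]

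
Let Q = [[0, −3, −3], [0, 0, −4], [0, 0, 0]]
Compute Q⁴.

Q is strictly triangular, hence nilpotent: Q³ = 0, so Q⁴ = 0.

[[0, 0, 0], [0, 0, 0], [0, 0, 0]]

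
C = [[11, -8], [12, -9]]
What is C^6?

[[2185, -1456], [2184, -1455]]

tr C = 2 and det C = -3, so the characteristic polynomial is λ² − (2)λ + (-3) with roots 3 and -1.
Eigenvectors give P = [[1, -2], [1, -3]] with P⁻¹ = [[3, -2], [1, -1]], and C = P·diag(3, -1)·P⁻¹.
Then C^6 = P·diag(729, 1)·P⁻¹ = [[729, -2], [729, -3]] · [[3, -2], [1, -1]] = [[2185, -1456], [2184, -1455]].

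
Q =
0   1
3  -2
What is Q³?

[[-6, 7], [21, -20]]

Q² = [[3, -2], [-6, 7]]
Q³ = [[-6, 7], [21, -20]]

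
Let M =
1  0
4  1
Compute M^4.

M = I + N where N = [[0, 0], [4, 0]] is strictly lower-triangular, so N^2 = 0.
(I + N)^4 = I + 4·N = [[1, 0], [16, 1]].

[[1, 0], [16, 1]]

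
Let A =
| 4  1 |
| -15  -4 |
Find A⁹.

[[4, 1], [-15, -4]]

A² = I (check: tr A = 0 and det A = -1), so A⁹ = A since 9 is odd.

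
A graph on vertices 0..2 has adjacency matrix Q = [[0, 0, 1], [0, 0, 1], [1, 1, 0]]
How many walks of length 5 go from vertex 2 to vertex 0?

4

The number of length-5 walks from vertex 2 to vertex 0 is entry (2,0) of Q⁵, where Q is the adjacency matrix.
Q² = [[1, 1, 0], [1, 1, 0], [0, 0, 2]]
Q³ = [[0, 0, 2], [0, 0, 2], [2, 2, 0]]
Q⁴ = [[2, 2, 0], [2, 2, 0], [0, 0, 4]]
Q⁵ = [[0, 0, 4], [0, 0, 4], [4, 4, 0]]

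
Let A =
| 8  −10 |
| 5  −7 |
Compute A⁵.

tr A = 1 and det A = −6, so the characteristic polynomial is λ² − (1)λ + (−6) with roots 3 and −2.
Eigenvectors give P = [[2, −1], [1, −1]] with P⁻¹ = [[1, −1], [1, −2]], and A = P·diag(3, −2)·P⁻¹.
Then A⁵ = P·diag(243, −32)·P⁻¹ = [[486, 32], [243, 32]] · [[1, −1], [1, −2]] = [[518, −550], [275, −307]].

[[518, −550], [275, −307]]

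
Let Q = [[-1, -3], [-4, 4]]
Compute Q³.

[[23, -75], [-100, 148]]

Q² = [[13, -9], [-12, 28]]
Q³ = [[23, -75], [-100, 148]]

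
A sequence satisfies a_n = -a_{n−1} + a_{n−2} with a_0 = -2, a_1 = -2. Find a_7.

-10

With companion matrix B = [[-1, 1], [1, 0]], [a_n, a_{n−1}]ᵀ = B·[a_{n−1}, a_{n−2}]ᵀ, so [a_7, a_6]ᵀ = B^6·[a_1, a_0]ᵀ.
B^6 = [[13, -8], [-8, 5]], giving [a_7, a_6]ᵀ = [[-10], [6]].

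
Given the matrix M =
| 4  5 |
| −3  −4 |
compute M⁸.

M² = I (check: tr M = 0 and det M = −1), so M⁸ = I since 8 is even.

[[1, 0], [0, 1]]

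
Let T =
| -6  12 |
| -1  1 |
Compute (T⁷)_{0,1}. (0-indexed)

tr T = -5 and det T = 6, so the characteristic polynomial is λ² − (-5)λ + (6) with roots -3 and -2.
Eigenvectors give P = [[4, 3], [1, 1]] with P⁻¹ = [[1, -3], [-1, 4]], and T = P·diag(-3, -2)·P⁻¹.
Then T⁷ = P·diag(-2187, -128)·P⁻¹ = [[-8748, -384], [-2187, -128]] · [[1, -3], [-1, 4]] = [[-8364, 24708], [-2059, 6049]].

24708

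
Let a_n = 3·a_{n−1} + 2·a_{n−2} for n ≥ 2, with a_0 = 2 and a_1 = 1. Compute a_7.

With companion matrix Q = [[3, 2], [1, 0]], [a_n, a_{n−1}]ᵀ = Q·[a_{n−1}, a_{n−2}]ᵀ, so [a_7, a_6]ᵀ = Q^6·[a_1, a_0]ᵀ.
Q^6 = [[1763, 990], [495, 278]], giving [a_7, a_6]ᵀ = [[3743], [1051]].

3743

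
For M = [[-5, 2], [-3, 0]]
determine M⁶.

tr M = -5 and det M = 6, so the characteristic polynomial is λ² − (-5)λ + (6) with roots -3 and -2.
Eigenvectors give P = [[1, 2], [1, 3]] with P⁻¹ = [[3, -2], [-1, 1]], and M = P·diag(-3, -2)·P⁻¹.
Then M⁶ = P·diag(729, 64)·P⁻¹ = [[729, 128], [729, 192]] · [[3, -2], [-1, 1]] = [[2059, -1330], [1995, -1266]].

[[2059, -1330], [1995, -1266]]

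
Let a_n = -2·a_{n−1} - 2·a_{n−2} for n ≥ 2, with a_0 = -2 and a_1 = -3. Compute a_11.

-224

With companion matrix C = [[-2, -2], [1, 0]], [a_n, a_{n−1}]ᵀ = C·[a_{n−1}, a_{n−2}]ᵀ, so [a_11, a_10]ᵀ = C^10·[a_1, a_0]ᵀ.
C^10 = [[32, 64], [-32, -32]], giving [a_11, a_10]ᵀ = [[-224], [160]].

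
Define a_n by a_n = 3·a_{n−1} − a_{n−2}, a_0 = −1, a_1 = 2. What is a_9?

With companion matrix T = [[3, −1], [1, 0]], [a_n, a_{n−1}]ᵀ = T·[a_{n−1}, a_{n−2}]ᵀ, so [a_9, a_8]ᵀ = T⁸·[a_1, a_0]ᵀ.
T⁸ = [[2584, −987], [987, −377]], giving [a_9, a_8]ᵀ = [[6155], [2351]].

6155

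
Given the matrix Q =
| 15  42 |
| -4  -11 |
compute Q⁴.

[[561, 1680], [-160, -479]]

tr Q = 4 and det Q = 3, so the characteristic polynomial is λ² − (4)λ + (3) with roots 1 and 3.
Eigenvectors give P = [[-3, 7], [1, -2]] with P⁻¹ = [[2, 7], [1, 3]], and Q = P·diag(1, 3)·P⁻¹.
Then Q⁴ = P·diag(1, 81)·P⁻¹ = [[-3, 567], [1, -162]] · [[2, 7], [1, 3]] = [[561, 1680], [-160, -479]].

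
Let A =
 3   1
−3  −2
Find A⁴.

A² = [[6, 1], [−3, 1]]
A³ = [[15, 4], [−12, −5]]
A⁴ = [[33, 7], [−21, −2]]

[[33, 7], [−21, −2]]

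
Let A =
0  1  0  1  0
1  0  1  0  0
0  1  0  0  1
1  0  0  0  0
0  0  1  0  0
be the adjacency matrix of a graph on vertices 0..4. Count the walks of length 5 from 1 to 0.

The number of length-5 walks from vertex 1 to vertex 0 is entry (1,0) of A^5, where A is the adjacency matrix.
A^2 = [[2, 0, 1, 0, 0], [0, 2, 0, 1, 1], [1, 0, 2, 0, 0], [0, 1, 0, 1, 0], [0, 1, 0, 0, 1]]
A^3 = [[0, 3, 0, 2, 1], [3, 0, 3, 0, 0], [0, 3, 0, 1, 2], [2, 0, 1, 0, 0], [1, 0, 2, 0, 0]]
A^4 = [[5, 0, 4, 0, 0], [0, 6, 0, 3, 3], [4, 0, 5, 0, 0], [0, 3, 0, 2, 1], [0, 3, 0, 1, 2]]
A^5 = [[0, 9, 0, 5, 4], [9, 0, 9, 0, 0], [0, 9, 0, 4, 5], [5, 0, 4, 0, 0], [4, 0, 5, 0, 0]]

9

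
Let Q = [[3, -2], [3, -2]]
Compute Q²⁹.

Q² = Q (a projection; rank 1, trace 1), so Q²⁹ = Q.

[[3, -2], [3, -2]]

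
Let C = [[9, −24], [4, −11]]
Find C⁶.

[[−1455, 4368], [−728, 2185]]

tr C = −2 and det C = −3, so the characteristic polynomial is λ² − (−2)λ + (−3) with roots −3 and 1.
Eigenvectors give P = [[2, 3], [1, 1]] with P⁻¹ = [[−1, 3], [1, −2]], and C = P·diag(−3, 1)·P⁻¹.
Then C⁶ = P·diag(729, 1)·P⁻¹ = [[1458, 3], [729, 1]] · [[−1, 3], [1, −2]] = [[−1455, 4368], [−728, 2185]].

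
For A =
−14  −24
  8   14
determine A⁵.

tr A = 0 and det A = −4, so the characteristic polynomial is λ² − (0)λ + (−4) with roots 2 and −2.
Eigenvectors give P = [[−3, −2], [2, 1]] with P⁻¹ = [[1, 2], [−2, −3]], and A = P·diag(2, −2)·P⁻¹.
Then A⁵ = P·diag(32, −32)·P⁻¹ = [[−96, 64], [64, −32]] · [[1, 2], [−2, −3]] = [[−224, −384], [128, 224]].

[[−224, −384], [128, 224]]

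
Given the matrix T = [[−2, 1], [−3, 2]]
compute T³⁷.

[[−2, 1], [−3, 2]]

T² = I (check: tr T = 0 and det T = −1), so T³⁷ = T since 37 is odd.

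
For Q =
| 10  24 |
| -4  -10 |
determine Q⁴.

tr Q = 0 and det Q = -4, so the characteristic polynomial is λ² − (0)λ + (-4) with roots -2 and 2.
Eigenvectors give P = [[2, -3], [-1, 1]] with P⁻¹ = [[-1, -3], [-1, -2]], and Q = P·diag(-2, 2)·P⁻¹.
Then Q⁴ = P·diag(16, 16)·P⁻¹ = [[32, -48], [-16, 16]] · [[-1, -3], [-1, -2]] = [[16, 0], [0, 16]].

[[16, 0], [0, 16]]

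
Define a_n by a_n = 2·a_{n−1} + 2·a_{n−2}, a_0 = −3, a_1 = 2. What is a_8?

With companion matrix C = [[2, 2], [1, 0]], [a_n, a_{n−1}]ᵀ = C·[a_{n−1}, a_{n−2}]ᵀ, so [a_8, a_7]ᵀ = C^7·[a_1, a_0]ᵀ.
C^7 = [[896, 656], [328, 240]], giving [a_8, a_7]ᵀ = [[−176], [−64]].

−176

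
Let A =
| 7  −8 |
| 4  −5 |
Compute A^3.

tr A = 2 and det A = −3, so the characteristic polynomial is λ² − (2)λ + (−3) with roots 3 and −1.
Eigenvectors give P = [[2, −1], [1, −1]] with P⁻¹ = [[1, −1], [1, −2]], and A = P·diag(3, −1)·P⁻¹.
Then A^3 = P·diag(27, −1)·P⁻¹ = [[54, 1], [27, 1]] · [[1, −1], [1, −2]] = [[55, −56], [28, −29]].

[[55, −56], [28, −29]]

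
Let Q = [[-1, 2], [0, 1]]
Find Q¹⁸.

Q² = I (check: tr Q = 0 and det Q = -1), so Q¹⁸ = I since 18 is even.

[[1, 0], [0, 1]]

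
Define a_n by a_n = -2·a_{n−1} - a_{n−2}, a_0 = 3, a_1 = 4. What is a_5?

With companion matrix C = [[-2, -1], [1, 0]], [a_n, a_{n−1}]ᵀ = C·[a_{n−1}, a_{n−2}]ᵀ, so [a_5, a_4]ᵀ = C⁴·[a_1, a_0]ᵀ.
C⁴ = [[5, 4], [-4, -3]], giving [a_5, a_4]ᵀ = [[32], [-25]].

32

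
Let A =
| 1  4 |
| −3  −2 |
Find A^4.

A^2 = [[−11, −4], [3, −8]]
A^3 = [[1, −36], [27, 28]]
A^4 = [[109, 76], [−57, 52]]

[[109, 76], [−57, 52]]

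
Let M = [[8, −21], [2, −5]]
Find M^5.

tr M = 3 and det M = 2, so the characteristic polynomial is λ² − (3)λ + (2) with roots 1 and 2.
Eigenvectors give P = [[3, −7], [1, −2]] with P⁻¹ = [[−2, 7], [−1, 3]], and M = P·diag(1, 2)·P⁻¹.
Then M^5 = P·diag(1, 32)·P⁻¹ = [[3, −224], [1, −64]] · [[−2, 7], [−1, 3]] = [[218, −651], [62, −185]].

[[218, −651], [62, −185]]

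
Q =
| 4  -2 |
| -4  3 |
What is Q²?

[[24, -14], [-28, 17]]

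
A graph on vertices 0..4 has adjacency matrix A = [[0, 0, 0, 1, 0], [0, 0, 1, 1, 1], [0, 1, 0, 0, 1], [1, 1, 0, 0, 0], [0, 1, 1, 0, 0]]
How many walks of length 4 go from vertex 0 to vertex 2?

1

The number of length-4 walks from vertex 0 to vertex 2 is entry (0,2) of A⁴, where A is the adjacency matrix.
A² = [[1, 1, 0, 0, 0], [1, 3, 1, 0, 1], [0, 1, 2, 1, 1], [0, 0, 1, 2, 1], [0, 1, 1, 1, 2]]
A³ = [[0, 0, 1, 2, 1], [0, 2, 4, 4, 4], [1, 4, 2, 1, 3], [2, 4, 1, 0, 1], [1, 4, 3, 1, 2]]
A⁴ = [[2, 4, 1, 0, 1], [4, 12, 6, 2, 6], [1, 6, 7, 5, 6], [0, 2, 5, 6, 5], [1, 6, 6, 5, 7]]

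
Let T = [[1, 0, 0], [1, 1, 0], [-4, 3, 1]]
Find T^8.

T = I + N where N = [[0, 0, 0], [1, 0, 0], [-4, 3, 0]] is strictly lower-triangular, so N^3 = 0.
(I + N)^8 = I + 8·N + 28·N^2 = [[1, 0, 0], [8, 1, 0], [52, 24, 1]].

[[1, 0, 0], [8, 1, 0], [52, 24, 1]]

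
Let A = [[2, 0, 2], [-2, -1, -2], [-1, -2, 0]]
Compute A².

[[2, -4, 4], [0, 5, -2], [2, 2, 2]]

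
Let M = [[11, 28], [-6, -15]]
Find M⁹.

[[118091, 275548], [-59046, -137775]]

tr M = -4 and det M = 3, so the characteristic polynomial is λ² − (-4)λ + (3) with roots -1 and -3.
Eigenvectors give P = [[7, -2], [-3, 1]] with P⁻¹ = [[1, 2], [3, 7]], and M = P·diag(-1, -3)·P⁻¹.
Then M⁹ = P·diag(-1, -19683)·P⁻¹ = [[-7, 39366], [3, -19683]] · [[1, 2], [3, 7]] = [[118091, 275548], [-59046, -137775]].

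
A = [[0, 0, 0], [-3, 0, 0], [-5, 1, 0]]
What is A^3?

A is strictly triangular, hence nilpotent: A^3 = 0, so A^3 = 0.

[[0, 0, 0], [0, 0, 0], [0, 0, 0]]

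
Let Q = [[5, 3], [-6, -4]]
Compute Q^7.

[[257, 129], [-258, -130]]

tr Q = 1 and det Q = -2, so the characteristic polynomial is λ² − (1)λ + (-2) with roots -1 and 2.
Eigenvectors give P = [[-1, -1], [2, 1]] with P⁻¹ = [[1, 1], [-2, -1]], and Q = P·diag(-1, 2)·P⁻¹.
Then Q^7 = P·diag(-1, 128)·P⁻¹ = [[1, -128], [-2, 128]] · [[1, 1], [-2, -1]] = [[257, 129], [-258, -130]].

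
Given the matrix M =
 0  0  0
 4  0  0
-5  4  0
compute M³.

[[0, 0, 0], [0, 0, 0], [0, 0, 0]]

M is strictly triangular, hence nilpotent: M³ = 0, so M³ = 0.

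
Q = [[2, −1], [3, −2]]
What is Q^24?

Q² = I (check: tr Q = 0 and det Q = −1), so Q^24 = I since 24 is even.

[[1, 0], [0, 1]]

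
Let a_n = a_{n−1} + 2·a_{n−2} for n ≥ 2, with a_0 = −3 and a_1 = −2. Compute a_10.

−1708

With companion matrix B = [[1, 2], [1, 0]], [a_n, a_{n−1}]ᵀ = B·[a_{n−1}, a_{n−2}]ᵀ, so [a_10, a_9]ᵀ = B⁹·[a_1, a_0]ᵀ.
B⁹ = [[341, 342], [171, 170]], giving [a_10, a_9]ᵀ = [[−1708], [−852]].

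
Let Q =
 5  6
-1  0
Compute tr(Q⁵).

tr Q = 5 and det Q = 6, so the characteristic polynomial is λ² − (5)λ + (6) with roots 2 and 3.
Eigenvectors give P = [[2, -3], [-1, 1]] with P⁻¹ = [[-1, -3], [-1, -2]], and Q = P·diag(2, 3)·P⁻¹.
Then Q⁵ = P·diag(32, 243)·P⁻¹ = [[64, -729], [-32, 243]] · [[-1, -3], [-1, -2]] = [[665, 1266], [-211, -390]].

275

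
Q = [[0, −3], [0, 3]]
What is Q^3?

[[0, −27], [0, 27]]

Q^2 = [[0, −9], [0, 9]]
Q^3 = [[0, −27], [0, 27]]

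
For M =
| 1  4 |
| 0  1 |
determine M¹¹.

M = I + N where N = [[0, 4], [0, 0]] is strictly upper-triangular, so N² = 0.
(I + N)¹¹ = I + 11·N = [[1, 44], [0, 1]].

[[1, 44], [0, 1]]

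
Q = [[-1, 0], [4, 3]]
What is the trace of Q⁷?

2186

tr Q = 2 and det Q = -3, so the characteristic polynomial is λ² − (2)λ + (-3) with roots -1 and 3.
Eigenvectors give P = [[-1, 0], [1, 1]] with P⁻¹ = [[-1, 0], [1, 1]], and Q = P·diag(-1, 3)·P⁻¹.
Then Q⁷ = P·diag(-1, 2187)·P⁻¹ = [[1, 0], [-1, 2187]] · [[-1, 0], [1, 1]] = [[-1, 0], [2188, 2187]].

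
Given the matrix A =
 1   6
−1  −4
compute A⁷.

tr A = −3 and det A = 2, so the characteristic polynomial is λ² − (−3)λ + (2) with roots −2 and −1.
Eigenvectors give P = [[2, 3], [−1, −1]] with P⁻¹ = [[−1, −3], [1, 2]], and A = P·diag(−2, −1)·P⁻¹.
Then A⁷ = P·diag(−128, −1)·P⁻¹ = [[−256, −3], [128, 1]] · [[−1, −3], [1, 2]] = [[253, 762], [−127, −382]].

[[253, 762], [−127, −382]]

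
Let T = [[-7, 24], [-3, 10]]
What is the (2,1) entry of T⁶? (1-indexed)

-189

tr T = 3 and det T = 2, so the characteristic polynomial is λ² − (3)λ + (2) with roots 2 and 1.
Eigenvectors give P = [[-8, -3], [-3, -1]] with P⁻¹ = [[1, -3], [-3, 8]], and T = P·diag(2, 1)·P⁻¹.
Then T⁶ = P·diag(64, 1)·P⁻¹ = [[-512, -3], [-192, -1]] · [[1, -3], [-3, 8]] = [[-503, 1512], [-189, 568]].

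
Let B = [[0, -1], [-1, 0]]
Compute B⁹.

B² = I (check: tr B = 0 and det B = -1), so B⁹ = B since 9 is odd.

[[0, -1], [-1, 0]]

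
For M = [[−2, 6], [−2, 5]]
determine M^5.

[[−92, 186], [−62, 125]]

tr M = 3 and det M = 2, so the characteristic polynomial is λ² − (3)λ + (2) with roots 2 and 1.
Eigenvectors give P = [[−3, 2], [−2, 1]] with P⁻¹ = [[1, −2], [2, −3]], and M = P·diag(2, 1)·P⁻¹.
Then M^5 = P·diag(32, 1)·P⁻¹ = [[−96, 2], [−64, 1]] · [[1, −2], [2, −3]] = [[−92, 186], [−62, 125]].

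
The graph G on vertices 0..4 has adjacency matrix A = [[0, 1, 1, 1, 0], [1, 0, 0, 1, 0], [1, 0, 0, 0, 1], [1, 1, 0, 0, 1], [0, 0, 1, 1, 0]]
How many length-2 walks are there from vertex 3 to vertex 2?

The number of length-2 walks from vertex 3 to vertex 2 is entry (3,2) of A^2, where A is the adjacency matrix.
A^2 = [[3, 1, 0, 1, 2], [1, 2, 1, 1, 1], [0, 1, 2, 2, 0], [1, 1, 2, 3, 0], [2, 1, 0, 0, 2]]

2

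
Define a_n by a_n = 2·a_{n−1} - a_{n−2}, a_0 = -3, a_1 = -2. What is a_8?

With companion matrix M = [[2, -1], [1, 0]], [a_n, a_{n−1}]ᵀ = M·[a_{n−1}, a_{n−2}]ᵀ, so [a_8, a_7]ᵀ = M^7·[a_1, a_0]ᵀ.
M^7 = [[8, -7], [7, -6]], giving [a_8, a_7]ᵀ = [[5], [4]].

5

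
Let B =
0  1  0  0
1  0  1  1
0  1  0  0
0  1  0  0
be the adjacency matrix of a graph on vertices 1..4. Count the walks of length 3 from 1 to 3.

0

The number of length-3 walks from vertex 1 to vertex 3 is entry (1,3) of B³, where B is the adjacency matrix.
B² = [[1, 0, 1, 1], [0, 3, 0, 0], [1, 0, 1, 1], [1, 0, 1, 1]]
B³ = [[0, 3, 0, 0], [3, 0, 3, 3], [0, 3, 0, 0], [0, 3, 0, 0]]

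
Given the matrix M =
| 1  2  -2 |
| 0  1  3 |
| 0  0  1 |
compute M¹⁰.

[[1, 20, 250], [0, 1, 30], [0, 0, 1]]

M = I + N where N = [[0, 2, -2], [0, 0, 3], [0, 0, 0]] is strictly upper-triangular, so N³ = 0.
(I + N)¹⁰ = I + 10·N + 45·N² = [[1, 20, 250], [0, 1, 30], [0, 0, 1]].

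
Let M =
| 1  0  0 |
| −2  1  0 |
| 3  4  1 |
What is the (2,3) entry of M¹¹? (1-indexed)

M = I + N where N = [[0, 0, 0], [−2, 0, 0], [3, 4, 0]] is strictly lower-triangular, so N³ = 0.
(I + N)¹¹ = I + 11·N + 55·N² = [[1, 0, 0], [−22, 1, 0], [−407, 44, 1]].

0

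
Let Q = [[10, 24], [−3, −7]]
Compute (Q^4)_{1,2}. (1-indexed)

360

tr Q = 3 and det Q = 2, so the characteristic polynomial is λ² − (3)λ + (2) with roots 1 and 2.
Eigenvectors give P = [[−8, −3], [3, 1]] with P⁻¹ = [[1, 3], [−3, −8]], and Q = P·diag(1, 2)·P⁻¹.
Then Q^4 = P·diag(1, 16)·P⁻¹ = [[−8, −48], [3, 16]] · [[1, 3], [−3, −8]] = [[136, 360], [−45, −119]].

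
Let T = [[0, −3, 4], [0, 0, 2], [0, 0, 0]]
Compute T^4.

T is strictly triangular, hence nilpotent: T^3 = 0, so T^4 = 0.

[[0, 0, 0], [0, 0, 0], [0, 0, 0]]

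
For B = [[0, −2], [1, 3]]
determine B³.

tr B = 3 and det B = 2, so the characteristic polynomial is λ² − (3)λ + (2) with roots 2 and 1.
Eigenvectors give P = [[−1, 2], [1, −1]] with P⁻¹ = [[1, 2], [1, 1]], and B = P·diag(2, 1)·P⁻¹.
Then B³ = P·diag(8, 1)·P⁻¹ = [[−8, 2], [8, −1]] · [[1, 2], [1, 1]] = [[−6, −14], [7, 15]].

[[−6, −14], [7, 15]]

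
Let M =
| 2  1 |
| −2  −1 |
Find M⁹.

M² = M (a projection; rank 1, trace 1), so M⁹ = M.

[[2, 1], [−2, −1]]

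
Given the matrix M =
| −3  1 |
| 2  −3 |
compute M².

[[11, −6], [−12, 11]]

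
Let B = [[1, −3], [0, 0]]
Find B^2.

[[1, −3], [0, 0]]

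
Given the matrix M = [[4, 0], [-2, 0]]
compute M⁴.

M² = [[16, 0], [-8, 0]]
M³ = [[64, 0], [-32, 0]]
M⁴ = [[256, 0], [-128, 0]]

[[256, 0], [-128, 0]]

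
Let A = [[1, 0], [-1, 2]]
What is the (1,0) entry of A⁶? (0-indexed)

-63

tr A = 3 and det A = 2, so the characteristic polynomial is λ² − (3)λ + (2) with roots 1 and 2.
Eigenvectors give P = [[1, 0], [1, -1]] with P⁻¹ = [[1, 0], [1, -1]], and A = P·diag(1, 2)·P⁻¹.
Then A⁶ = P·diag(1, 64)·P⁻¹ = [[1, 0], [1, -64]] · [[1, 0], [1, -1]] = [[1, 0], [-63, 64]].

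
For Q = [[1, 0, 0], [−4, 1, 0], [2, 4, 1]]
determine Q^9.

[[1, 0, 0], [−36, 1, 0], [−558, 36, 1]]

Q = I + N where N = [[0, 0, 0], [−4, 0, 0], [2, 4, 0]] is strictly lower-triangular, so N^3 = 0.
(I + N)^9 = I + 9·N + 36·N^2 = [[1, 0, 0], [−36, 1, 0], [−558, 36, 1]].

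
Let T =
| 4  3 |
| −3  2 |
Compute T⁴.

[[−275, 36], [−36, −299]]

T² = [[7, 18], [−18, −5]]
T³ = [[−26, 57], [−57, −64]]
T⁴ = [[−275, 36], [−36, −299]]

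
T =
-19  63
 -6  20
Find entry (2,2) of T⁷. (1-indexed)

tr T = 1 and det T = -2, so the characteristic polynomial is λ² − (1)λ + (-2) with roots 2 and -1.
Eigenvectors give P = [[3, -7], [1, -2]] with P⁻¹ = [[-2, 7], [-1, 3]], and T = P·diag(2, -1)·P⁻¹.
Then T⁷ = P·diag(128, -1)·P⁻¹ = [[384, 7], [128, 2]] · [[-2, 7], [-1, 3]] = [[-775, 2709], [-258, 902]].

902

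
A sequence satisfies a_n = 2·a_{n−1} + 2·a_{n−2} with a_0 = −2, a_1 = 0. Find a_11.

With companion matrix C = [[2, 2], [1, 0]], [a_n, a_{n−1}]ᵀ = C·[a_{n−1}, a_{n−2}]ᵀ, so [a_11, a_10]ᵀ = C¹⁰·[a_1, a_0]ᵀ.
C¹⁰ = [[18272, 13376], [6688, 4896]], giving [a_11, a_10]ᵀ = [[−26752], [−9792]].

−26752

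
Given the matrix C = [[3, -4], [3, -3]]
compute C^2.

[[-3, 0], [0, -3]]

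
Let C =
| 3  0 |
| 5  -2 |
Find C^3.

[[27, 0], [35, -8]]

tr C = 1 and det C = -6, so the characteristic polynomial is λ² − (1)λ + (-6) with roots -2 and 3.
Eigenvectors give P = [[0, -1], [1, -1]] with P⁻¹ = [[-1, 1], [-1, 0]], and C = P·diag(-2, 3)·P⁻¹.
Then C^3 = P·diag(-8, 27)·P⁻¹ = [[0, -27], [-8, -27]] · [[-1, 1], [-1, 0]] = [[27, 0], [35, -8]].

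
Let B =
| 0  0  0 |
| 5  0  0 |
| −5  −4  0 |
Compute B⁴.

B is strictly triangular, hence nilpotent: B³ = 0, so B⁴ = 0.

[[0, 0, 0], [0, 0, 0], [0, 0, 0]]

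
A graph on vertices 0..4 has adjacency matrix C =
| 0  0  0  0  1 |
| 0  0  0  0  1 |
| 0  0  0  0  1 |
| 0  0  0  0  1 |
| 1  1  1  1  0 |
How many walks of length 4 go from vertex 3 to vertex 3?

4

The number of length-4 walks from vertex 3 to vertex 3 is entry (3,3) of C⁴, where C is the adjacency matrix.
C² = [[1, 1, 1, 1, 0], [1, 1, 1, 1, 0], [1, 1, 1, 1, 0], [1, 1, 1, 1, 0], [0, 0, 0, 0, 4]]
C³ = [[0, 0, 0, 0, 4], [0, 0, 0, 0, 4], [0, 0, 0, 0, 4], [0, 0, 0, 0, 4], [4, 4, 4, 4, 0]]
C⁴ = [[4, 4, 4, 4, 0], [4, 4, 4, 4, 0], [4, 4, 4, 4, 0], [4, 4, 4, 4, 0], [0, 0, 0, 0, 16]]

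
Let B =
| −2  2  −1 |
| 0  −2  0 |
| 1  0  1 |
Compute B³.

B² = [[3, −8, 1], [0, 4, 0], [−1, 2, 0]]
B³ = [[−5, 22, −2], [0, −8, 0], [2, −6, 1]]

[[−5, 22, −2], [0, −8, 0], [2, −6, 1]]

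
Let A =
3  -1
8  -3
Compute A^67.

A² = I (check: tr A = 0 and det A = -1), so A^67 = A since 67 is odd.

[[3, -1], [8, -3]]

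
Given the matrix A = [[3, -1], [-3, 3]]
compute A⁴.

[[252, -144], [-432, 252]]

A² = [[12, -6], [-18, 12]]
A³ = [[54, -30], [-90, 54]]
A⁴ = [[252, -144], [-432, 252]]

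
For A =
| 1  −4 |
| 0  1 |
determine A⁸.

[[1, −32], [0, 1]]

A = I + N where N = [[0, −4], [0, 0]] is strictly upper-triangular, so N² = 0.
(I + N)⁸ = I + 8·N = [[1, −32], [0, 1]].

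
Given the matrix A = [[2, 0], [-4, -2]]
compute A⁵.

tr A = 0 and det A = -4, so the characteristic polynomial is λ² − (0)λ + (-4) with roots -2 and 2.
Eigenvectors give P = [[0, -1], [1, 1]] with P⁻¹ = [[1, 1], [-1, 0]], and A = P·diag(-2, 2)·P⁻¹.
Then A⁵ = P·diag(-32, 32)·P⁻¹ = [[0, -32], [-32, 32]] · [[1, 1], [-1, 0]] = [[32, 0], [-64, -32]].

[[32, 0], [-64, -32]]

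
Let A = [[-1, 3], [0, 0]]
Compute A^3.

[[-1, 3], [0, 0]]

A^2 = [[1, -3], [0, 0]]
A^3 = [[-1, 3], [0, 0]]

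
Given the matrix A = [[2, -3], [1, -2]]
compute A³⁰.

[[1, 0], [0, 1]]

A² = I (check: tr A = 0 and det A = -1), so A³⁰ = I since 30 is even.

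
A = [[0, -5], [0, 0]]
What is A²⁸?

[[0, 0], [0, 0]]

A is strictly triangular, hence nilpotent: A² = 0, so A²⁸ = 0.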